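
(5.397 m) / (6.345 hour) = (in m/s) 0.0002363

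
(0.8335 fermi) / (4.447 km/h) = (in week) 1.116e-21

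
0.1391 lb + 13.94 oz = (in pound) 1.01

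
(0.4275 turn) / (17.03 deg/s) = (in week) 1.494e-05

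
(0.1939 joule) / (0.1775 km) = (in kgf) 0.0001114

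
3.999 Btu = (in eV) 2.633e+22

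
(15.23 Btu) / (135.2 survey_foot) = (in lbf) 87.66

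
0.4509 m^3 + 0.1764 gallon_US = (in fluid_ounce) 1.527e+04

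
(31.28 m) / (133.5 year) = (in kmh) 2.675e-08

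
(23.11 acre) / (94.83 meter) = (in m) 986.2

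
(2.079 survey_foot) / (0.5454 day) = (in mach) 3.949e-08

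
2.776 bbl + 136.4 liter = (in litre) 577.7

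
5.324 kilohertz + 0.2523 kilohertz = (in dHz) 5.576e+04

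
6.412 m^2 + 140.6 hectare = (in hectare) 140.6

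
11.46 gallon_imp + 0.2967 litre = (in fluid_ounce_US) 1772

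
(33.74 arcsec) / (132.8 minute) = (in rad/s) 2.053e-08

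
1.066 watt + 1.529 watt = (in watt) 2.595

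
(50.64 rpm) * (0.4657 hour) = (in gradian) 5.66e+05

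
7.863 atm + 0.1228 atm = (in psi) 117.4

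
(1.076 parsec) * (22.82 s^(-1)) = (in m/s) 7.577e+17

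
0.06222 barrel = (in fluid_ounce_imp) 348.2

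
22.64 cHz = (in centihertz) 22.64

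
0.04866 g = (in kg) 4.866e-05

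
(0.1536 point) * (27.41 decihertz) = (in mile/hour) 0.0003322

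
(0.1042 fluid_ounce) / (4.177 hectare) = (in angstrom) 0.7377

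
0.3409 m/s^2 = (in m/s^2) 0.3409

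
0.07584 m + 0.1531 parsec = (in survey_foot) 1.55e+16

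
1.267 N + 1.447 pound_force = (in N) 7.704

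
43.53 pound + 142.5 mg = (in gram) 1.975e+04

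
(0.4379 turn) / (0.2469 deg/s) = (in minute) 10.64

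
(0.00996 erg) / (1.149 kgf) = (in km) 8.839e-14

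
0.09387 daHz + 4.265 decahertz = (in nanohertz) 4.359e+10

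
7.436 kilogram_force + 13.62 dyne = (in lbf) 16.39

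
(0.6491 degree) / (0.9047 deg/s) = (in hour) 0.0001993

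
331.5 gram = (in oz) 11.69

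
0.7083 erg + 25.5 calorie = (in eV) 6.659e+20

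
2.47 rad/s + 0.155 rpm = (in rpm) 23.74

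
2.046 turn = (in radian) 12.86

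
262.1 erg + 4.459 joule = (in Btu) 0.004226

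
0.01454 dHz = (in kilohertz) 1.454e-06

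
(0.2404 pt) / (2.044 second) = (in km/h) 0.0001494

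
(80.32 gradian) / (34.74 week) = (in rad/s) 6.005e-08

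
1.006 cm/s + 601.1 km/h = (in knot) 324.6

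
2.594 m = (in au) 1.734e-11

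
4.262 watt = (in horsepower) 0.005715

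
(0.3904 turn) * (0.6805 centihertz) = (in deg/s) 0.9564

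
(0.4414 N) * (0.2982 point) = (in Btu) 4.401e-08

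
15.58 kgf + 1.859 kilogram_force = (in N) 171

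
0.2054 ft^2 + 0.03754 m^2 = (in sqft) 0.6095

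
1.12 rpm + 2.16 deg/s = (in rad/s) 0.155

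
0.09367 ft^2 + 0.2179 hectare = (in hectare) 0.2179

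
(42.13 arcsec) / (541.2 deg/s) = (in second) 2.162e-05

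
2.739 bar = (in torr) 2054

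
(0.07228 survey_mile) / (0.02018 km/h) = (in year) 0.000658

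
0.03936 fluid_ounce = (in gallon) 0.0003075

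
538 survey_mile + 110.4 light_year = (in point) 2.961e+21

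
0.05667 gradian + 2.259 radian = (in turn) 0.3597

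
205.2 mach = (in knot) 1.358e+05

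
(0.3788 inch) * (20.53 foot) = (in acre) 1.488e-05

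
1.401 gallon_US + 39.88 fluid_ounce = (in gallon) 1.713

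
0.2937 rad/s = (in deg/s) 16.83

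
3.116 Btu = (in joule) 3288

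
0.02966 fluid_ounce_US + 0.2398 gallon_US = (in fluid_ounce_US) 30.72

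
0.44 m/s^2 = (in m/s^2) 0.44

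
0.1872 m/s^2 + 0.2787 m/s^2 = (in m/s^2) 0.4659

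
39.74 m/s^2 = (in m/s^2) 39.74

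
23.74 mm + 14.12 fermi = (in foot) 0.07789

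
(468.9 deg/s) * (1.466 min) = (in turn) 114.6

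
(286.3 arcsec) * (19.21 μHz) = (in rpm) 2.546e-07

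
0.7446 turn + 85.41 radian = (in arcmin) 3.097e+05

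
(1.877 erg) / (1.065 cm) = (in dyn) 1.762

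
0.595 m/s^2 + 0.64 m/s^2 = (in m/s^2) 1.235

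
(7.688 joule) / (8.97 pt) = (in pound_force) 546.2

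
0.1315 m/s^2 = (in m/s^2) 0.1315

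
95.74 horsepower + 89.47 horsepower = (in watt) 1.381e+05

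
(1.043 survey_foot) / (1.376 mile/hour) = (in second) 0.5168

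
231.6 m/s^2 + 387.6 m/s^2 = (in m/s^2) 619.2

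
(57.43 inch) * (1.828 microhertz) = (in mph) 5.965e-06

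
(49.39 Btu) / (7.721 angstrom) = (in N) 6.749e+13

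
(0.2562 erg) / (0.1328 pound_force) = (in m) 4.337e-08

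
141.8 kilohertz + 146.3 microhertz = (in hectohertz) 1418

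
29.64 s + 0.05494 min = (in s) 32.94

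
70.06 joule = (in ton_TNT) 1.674e-08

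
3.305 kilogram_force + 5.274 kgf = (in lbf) 18.91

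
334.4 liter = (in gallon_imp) 73.56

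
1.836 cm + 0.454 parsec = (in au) 9.364e+04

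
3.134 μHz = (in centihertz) 0.0003134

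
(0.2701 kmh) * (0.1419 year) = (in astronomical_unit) 2.244e-06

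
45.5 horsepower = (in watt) 3.393e+04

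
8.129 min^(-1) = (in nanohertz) 1.355e+08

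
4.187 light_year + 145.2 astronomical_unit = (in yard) 4.334e+16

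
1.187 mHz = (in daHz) 0.0001187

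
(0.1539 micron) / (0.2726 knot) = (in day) 1.27e-11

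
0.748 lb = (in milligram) 3.393e+05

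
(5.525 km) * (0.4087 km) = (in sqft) 2.431e+07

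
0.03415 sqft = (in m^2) 0.003173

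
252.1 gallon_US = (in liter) 954.3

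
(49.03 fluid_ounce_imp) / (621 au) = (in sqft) 1.614e-16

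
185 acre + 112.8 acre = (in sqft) 1.297e+07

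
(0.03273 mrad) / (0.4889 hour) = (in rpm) 1.776e-07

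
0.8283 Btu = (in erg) 8.739e+09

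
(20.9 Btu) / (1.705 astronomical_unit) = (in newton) 8.645e-08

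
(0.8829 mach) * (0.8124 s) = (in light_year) 2.582e-14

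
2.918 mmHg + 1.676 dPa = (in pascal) 389.2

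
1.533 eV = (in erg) 2.456e-12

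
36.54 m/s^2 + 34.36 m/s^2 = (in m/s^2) 70.9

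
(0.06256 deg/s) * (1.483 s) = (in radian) 0.001619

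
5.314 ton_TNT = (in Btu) 2.107e+07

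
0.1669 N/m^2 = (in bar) 1.669e-06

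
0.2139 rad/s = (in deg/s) 12.26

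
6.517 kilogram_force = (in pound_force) 14.37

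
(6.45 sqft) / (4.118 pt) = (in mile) 0.2563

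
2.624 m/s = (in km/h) 9.446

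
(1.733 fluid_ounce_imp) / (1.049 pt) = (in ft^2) 1.432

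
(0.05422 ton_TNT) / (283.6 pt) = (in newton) 2.267e+09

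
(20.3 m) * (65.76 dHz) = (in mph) 298.6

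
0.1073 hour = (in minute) 6.438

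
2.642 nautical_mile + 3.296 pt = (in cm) 4.893e+05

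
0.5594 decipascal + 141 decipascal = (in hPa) 0.1416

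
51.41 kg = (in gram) 5.141e+04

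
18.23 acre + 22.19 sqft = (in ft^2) 7.941e+05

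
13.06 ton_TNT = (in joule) 5.464e+10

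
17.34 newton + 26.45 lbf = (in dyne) 1.35e+07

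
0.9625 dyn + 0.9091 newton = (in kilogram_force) 0.0927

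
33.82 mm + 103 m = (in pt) 2.921e+05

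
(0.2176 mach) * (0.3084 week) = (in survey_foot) 4.534e+07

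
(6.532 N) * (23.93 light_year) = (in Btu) 1.402e+15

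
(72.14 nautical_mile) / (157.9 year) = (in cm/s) 0.002683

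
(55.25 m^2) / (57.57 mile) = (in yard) 0.0006522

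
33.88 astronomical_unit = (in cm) 5.068e+14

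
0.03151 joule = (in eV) 1.967e+17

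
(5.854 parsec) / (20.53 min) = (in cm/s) 1.466e+16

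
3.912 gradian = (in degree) 3.521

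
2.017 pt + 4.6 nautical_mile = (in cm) 8.519e+05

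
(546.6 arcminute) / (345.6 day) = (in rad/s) 5.325e-09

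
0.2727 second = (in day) 3.156e-06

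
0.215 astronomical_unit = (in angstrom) 3.216e+20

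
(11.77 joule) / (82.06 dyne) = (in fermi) 1.434e+19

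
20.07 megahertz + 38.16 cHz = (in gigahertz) 0.02007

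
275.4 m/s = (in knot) 535.3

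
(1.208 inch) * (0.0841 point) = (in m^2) 9.103e-07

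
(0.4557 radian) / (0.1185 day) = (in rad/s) 4.451e-05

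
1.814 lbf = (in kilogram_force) 0.8228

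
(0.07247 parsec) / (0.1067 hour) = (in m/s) 5.822e+12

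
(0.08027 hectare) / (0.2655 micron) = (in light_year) 3.196e-07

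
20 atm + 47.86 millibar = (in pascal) 2.031e+06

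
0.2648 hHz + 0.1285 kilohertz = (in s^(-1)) 155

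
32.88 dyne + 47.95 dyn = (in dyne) 80.83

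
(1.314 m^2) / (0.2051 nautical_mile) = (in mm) 3.459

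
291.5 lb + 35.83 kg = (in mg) 1.681e+08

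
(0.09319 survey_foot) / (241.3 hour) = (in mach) 9.603e-11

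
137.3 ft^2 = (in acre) 0.003152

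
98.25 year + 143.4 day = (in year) 98.64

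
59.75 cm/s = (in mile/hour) 1.337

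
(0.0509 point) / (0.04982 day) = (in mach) 1.225e-11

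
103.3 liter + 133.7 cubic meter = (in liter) 1.338e+05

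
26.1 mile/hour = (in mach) 0.03427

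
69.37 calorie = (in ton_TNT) 6.937e-08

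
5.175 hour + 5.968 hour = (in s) 4.011e+04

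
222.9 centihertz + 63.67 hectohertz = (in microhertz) 6.369e+09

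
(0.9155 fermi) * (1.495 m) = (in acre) 3.382e-19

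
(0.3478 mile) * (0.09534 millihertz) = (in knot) 0.1037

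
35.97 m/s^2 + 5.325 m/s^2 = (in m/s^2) 41.3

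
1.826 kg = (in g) 1826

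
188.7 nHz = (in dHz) 1.887e-06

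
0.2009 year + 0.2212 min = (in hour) 1760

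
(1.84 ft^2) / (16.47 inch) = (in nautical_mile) 0.0002206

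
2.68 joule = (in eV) 1.673e+19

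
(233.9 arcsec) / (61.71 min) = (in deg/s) 1.755e-05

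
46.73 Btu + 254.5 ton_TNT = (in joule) 1.065e+12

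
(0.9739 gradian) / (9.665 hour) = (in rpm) 4.199e-06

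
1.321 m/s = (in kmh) 4.756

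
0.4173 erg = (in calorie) 9.974e-09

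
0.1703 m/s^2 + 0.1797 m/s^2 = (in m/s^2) 0.35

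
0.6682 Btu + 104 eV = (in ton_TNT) 1.685e-07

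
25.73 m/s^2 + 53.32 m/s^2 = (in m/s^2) 79.05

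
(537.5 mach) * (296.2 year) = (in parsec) 0.0554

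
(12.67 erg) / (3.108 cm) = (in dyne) 4.077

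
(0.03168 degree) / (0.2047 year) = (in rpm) 8.179e-10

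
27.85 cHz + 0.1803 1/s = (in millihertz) 458.8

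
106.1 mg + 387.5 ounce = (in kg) 10.99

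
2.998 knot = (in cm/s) 154.2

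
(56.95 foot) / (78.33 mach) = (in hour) 1.808e-07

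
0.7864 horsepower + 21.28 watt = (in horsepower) 0.8149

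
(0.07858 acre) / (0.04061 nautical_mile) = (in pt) 1.199e+04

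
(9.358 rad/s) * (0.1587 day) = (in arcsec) 2.647e+10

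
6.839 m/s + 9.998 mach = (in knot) 6631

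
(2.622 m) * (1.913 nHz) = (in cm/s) 5.016e-07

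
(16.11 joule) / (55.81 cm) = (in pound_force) 6.489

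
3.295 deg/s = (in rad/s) 0.05751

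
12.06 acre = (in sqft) 5.253e+05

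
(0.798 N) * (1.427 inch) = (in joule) 0.02892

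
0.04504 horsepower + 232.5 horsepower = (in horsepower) 232.5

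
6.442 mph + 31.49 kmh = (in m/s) 11.63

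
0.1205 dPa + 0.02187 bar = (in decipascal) 2.187e+04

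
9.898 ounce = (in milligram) 2.806e+05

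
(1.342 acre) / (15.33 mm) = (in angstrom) 3.543e+15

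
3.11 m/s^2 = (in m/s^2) 3.11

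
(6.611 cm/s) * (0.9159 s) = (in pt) 171.6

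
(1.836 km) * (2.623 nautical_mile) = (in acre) 2204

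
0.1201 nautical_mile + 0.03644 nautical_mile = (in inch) 1.141e+04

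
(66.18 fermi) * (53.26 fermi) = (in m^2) 3.525e-27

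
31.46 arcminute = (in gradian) 0.5826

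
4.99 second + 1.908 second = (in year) 2.187e-07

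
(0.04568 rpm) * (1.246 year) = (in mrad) 1.88e+08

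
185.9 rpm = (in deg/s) 1115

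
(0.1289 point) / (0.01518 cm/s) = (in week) 4.953e-07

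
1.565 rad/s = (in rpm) 14.94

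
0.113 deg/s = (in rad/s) 0.001972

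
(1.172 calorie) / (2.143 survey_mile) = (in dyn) 142.2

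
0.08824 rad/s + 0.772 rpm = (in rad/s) 0.1691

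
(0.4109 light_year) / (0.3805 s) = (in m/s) 1.022e+16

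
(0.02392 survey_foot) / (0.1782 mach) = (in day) 1.391e-09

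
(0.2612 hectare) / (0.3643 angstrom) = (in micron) 7.17e+19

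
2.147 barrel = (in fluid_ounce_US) 1.154e+04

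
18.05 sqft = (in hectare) 0.0001677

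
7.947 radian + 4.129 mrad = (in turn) 1.265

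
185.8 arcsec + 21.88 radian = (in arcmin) 7.522e+04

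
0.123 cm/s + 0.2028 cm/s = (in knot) 0.006333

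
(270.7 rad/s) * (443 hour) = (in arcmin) 1.484e+12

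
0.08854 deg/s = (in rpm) 0.01476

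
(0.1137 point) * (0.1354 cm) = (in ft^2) 5.846e-07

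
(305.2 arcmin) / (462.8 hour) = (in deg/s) 3.053e-06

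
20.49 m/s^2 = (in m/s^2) 20.49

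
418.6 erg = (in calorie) 1e-05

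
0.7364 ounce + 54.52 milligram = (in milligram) 2.093e+04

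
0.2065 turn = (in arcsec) 2.676e+05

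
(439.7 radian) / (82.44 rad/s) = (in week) 8.819e-06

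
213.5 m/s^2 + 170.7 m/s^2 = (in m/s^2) 384.2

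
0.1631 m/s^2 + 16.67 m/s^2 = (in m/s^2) 16.83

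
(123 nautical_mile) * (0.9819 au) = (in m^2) 3.346e+16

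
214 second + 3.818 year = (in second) 1.204e+08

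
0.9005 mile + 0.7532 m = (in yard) 1586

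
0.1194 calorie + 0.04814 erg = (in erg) 4.996e+06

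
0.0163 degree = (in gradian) 0.01811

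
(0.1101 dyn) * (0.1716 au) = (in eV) 1.764e+23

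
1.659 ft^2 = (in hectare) 1.541e-05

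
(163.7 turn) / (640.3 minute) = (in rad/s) 0.02677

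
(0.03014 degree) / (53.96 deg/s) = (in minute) 9.309e-06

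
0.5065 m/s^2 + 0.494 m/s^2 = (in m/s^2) 1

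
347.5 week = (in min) 3.503e+06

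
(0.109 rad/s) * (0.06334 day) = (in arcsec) 1.23e+08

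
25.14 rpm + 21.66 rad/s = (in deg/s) 1392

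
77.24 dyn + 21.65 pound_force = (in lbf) 21.65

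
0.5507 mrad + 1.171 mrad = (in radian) 0.001722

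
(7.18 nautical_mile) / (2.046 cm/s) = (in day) 7.522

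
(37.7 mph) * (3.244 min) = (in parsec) 1.063e-13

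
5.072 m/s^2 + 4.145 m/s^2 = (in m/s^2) 9.217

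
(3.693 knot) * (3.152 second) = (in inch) 235.8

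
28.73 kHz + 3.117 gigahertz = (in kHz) 3.117e+06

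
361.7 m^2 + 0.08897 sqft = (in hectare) 0.03617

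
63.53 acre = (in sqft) 2.767e+06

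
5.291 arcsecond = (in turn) 4.083e-06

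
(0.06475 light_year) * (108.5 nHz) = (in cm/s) 6.647e+09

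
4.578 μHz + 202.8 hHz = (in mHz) 2.028e+07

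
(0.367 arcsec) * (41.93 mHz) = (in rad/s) 7.46e-08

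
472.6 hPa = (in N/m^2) 4.726e+04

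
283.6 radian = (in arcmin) 9.749e+05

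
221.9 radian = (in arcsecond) 4.577e+07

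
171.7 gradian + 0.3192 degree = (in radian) 2.703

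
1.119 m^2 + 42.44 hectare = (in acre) 104.9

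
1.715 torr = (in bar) 0.002286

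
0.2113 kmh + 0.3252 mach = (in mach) 0.3254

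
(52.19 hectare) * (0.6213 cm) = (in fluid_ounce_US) 1.096e+08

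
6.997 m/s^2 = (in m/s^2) 6.997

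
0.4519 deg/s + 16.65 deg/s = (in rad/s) 0.2985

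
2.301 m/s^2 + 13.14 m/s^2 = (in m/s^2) 15.44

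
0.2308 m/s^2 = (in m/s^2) 0.2308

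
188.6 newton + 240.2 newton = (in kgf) 43.73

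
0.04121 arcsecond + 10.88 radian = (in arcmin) 3.74e+04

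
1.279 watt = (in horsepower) 0.001715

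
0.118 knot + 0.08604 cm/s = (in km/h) 0.2216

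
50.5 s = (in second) 50.5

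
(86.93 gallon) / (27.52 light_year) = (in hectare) 1.264e-22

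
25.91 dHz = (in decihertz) 25.91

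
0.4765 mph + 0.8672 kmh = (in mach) 0.001333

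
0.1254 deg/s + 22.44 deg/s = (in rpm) 3.761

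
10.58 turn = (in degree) 3809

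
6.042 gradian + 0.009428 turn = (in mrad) 154.1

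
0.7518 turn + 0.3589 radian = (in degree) 291.2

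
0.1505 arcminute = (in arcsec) 9.03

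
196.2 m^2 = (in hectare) 0.01962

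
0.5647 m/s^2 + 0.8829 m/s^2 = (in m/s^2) 1.448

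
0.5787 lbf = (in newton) 2.574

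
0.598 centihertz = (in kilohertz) 5.98e-06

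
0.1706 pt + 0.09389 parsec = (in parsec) 0.09389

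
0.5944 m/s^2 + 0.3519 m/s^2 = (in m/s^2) 0.9463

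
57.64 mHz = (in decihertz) 0.5764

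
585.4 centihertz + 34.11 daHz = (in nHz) 3.47e+11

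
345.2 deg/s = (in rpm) 57.53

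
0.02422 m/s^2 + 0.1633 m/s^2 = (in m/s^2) 0.1875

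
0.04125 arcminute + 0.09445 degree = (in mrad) 1.66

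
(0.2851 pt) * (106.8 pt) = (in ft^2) 4.079e-05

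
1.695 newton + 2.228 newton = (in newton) 3.923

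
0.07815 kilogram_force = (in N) 0.7664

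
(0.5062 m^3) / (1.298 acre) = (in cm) 0.009637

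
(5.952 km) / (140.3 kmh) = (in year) 4.843e-06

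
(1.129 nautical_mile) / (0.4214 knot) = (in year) 0.0003058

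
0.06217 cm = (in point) 1.762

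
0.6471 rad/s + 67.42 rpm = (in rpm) 73.6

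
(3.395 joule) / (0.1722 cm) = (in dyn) 1.972e+08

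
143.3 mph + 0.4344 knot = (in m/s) 64.28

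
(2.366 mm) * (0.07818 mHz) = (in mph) 4.138e-07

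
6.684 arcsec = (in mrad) 0.0324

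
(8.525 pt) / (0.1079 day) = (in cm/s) 3.226e-05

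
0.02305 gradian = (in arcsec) 74.68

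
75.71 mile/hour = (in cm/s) 3385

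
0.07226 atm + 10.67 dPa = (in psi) 1.062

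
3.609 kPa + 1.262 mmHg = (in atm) 0.03728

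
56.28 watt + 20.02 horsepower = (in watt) 1.499e+04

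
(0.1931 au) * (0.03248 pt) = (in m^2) 3.31e+05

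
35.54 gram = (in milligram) 3.554e+04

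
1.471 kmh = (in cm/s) 40.86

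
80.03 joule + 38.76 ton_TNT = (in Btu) 1.537e+08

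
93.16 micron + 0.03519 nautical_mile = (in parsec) 2.112e-15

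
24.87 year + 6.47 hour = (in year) 24.87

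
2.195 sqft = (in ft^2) 2.195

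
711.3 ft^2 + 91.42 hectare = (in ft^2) 9.841e+06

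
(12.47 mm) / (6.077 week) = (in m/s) 3.393e-09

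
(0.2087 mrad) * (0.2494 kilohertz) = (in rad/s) 0.05205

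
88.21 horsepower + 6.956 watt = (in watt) 6.579e+04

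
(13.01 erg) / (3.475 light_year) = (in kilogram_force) 4.035e-24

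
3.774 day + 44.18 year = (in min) 2.323e+07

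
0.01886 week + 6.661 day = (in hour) 163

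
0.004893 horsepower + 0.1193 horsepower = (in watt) 92.61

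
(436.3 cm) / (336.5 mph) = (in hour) 8.057e-06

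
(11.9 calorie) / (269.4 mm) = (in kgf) 18.85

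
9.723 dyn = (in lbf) 2.186e-05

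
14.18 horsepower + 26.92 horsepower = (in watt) 3.065e+04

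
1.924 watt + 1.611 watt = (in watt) 3.535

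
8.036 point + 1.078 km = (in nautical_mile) 0.5821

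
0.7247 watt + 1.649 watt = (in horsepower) 0.003183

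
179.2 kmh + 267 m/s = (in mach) 0.9303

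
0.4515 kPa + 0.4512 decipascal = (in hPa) 4.515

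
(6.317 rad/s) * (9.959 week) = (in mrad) 3.805e+10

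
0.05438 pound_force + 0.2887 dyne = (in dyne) 2.419e+04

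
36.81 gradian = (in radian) 0.5782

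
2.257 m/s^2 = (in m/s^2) 2.257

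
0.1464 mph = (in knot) 0.1272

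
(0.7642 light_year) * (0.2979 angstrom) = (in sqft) 2.318e+06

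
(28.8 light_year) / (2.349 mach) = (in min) 5.678e+12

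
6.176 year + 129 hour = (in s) 1.952e+08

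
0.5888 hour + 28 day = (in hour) 672.6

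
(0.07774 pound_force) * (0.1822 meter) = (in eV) 3.933e+17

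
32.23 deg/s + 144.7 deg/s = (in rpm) 29.49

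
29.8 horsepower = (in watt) 2.222e+04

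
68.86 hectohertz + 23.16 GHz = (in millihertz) 2.316e+13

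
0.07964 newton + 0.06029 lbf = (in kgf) 0.03547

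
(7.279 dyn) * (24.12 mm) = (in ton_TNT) 4.196e-16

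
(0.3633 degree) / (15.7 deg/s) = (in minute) 0.0003857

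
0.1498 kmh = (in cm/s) 4.161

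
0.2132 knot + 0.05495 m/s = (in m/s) 0.1646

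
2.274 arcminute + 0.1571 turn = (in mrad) 987.7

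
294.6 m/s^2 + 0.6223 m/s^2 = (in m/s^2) 295.2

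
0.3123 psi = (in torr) 16.15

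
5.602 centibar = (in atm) 0.05529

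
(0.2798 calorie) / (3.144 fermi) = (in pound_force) 8.371e+13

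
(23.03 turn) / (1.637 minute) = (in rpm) 14.07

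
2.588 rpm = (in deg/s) 15.53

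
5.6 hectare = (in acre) 13.84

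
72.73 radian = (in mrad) 7.273e+04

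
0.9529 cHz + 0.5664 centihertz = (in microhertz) 1.519e+04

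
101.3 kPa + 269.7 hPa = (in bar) 1.283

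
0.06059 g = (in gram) 0.06059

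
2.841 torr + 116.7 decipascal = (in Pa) 390.4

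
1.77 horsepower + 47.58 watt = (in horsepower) 1.834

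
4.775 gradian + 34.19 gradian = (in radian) 0.6121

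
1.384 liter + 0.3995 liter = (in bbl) 0.01122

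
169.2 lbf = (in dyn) 7.526e+07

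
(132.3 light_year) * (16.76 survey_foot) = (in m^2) 6.394e+18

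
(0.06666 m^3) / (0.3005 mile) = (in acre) 3.406e-08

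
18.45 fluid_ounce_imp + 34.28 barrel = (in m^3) 5.451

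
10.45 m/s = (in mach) 0.03069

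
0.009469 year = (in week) 0.4937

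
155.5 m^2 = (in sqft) 1674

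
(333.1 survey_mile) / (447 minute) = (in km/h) 71.96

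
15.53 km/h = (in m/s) 4.314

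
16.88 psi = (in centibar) 116.4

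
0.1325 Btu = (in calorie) 33.41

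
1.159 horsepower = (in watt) 864.3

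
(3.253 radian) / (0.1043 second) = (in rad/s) 31.19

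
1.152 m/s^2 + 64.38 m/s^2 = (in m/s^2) 65.53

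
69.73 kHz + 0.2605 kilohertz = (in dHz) 6.999e+05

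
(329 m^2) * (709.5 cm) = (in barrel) 1.468e+04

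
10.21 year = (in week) 532.4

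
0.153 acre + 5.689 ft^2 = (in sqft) 6670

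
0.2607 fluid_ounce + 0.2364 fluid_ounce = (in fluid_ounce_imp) 0.5174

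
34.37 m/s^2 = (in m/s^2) 34.37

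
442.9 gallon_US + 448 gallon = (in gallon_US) 890.9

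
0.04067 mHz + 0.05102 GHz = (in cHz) 5.102e+09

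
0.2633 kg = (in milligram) 2.633e+05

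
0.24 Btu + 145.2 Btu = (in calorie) 3.667e+04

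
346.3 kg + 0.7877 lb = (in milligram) 3.467e+08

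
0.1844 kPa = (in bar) 0.001844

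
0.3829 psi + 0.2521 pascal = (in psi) 0.3829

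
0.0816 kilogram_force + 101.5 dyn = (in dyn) 8.012e+04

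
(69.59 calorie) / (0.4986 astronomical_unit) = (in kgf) 3.981e-10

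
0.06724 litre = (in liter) 0.06724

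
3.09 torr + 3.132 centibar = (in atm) 0.03498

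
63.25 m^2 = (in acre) 0.01563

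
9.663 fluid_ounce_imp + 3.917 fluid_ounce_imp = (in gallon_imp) 0.08488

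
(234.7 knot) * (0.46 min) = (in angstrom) 3.332e+13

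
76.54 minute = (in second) 4592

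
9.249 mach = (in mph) 7045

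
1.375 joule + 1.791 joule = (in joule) 3.166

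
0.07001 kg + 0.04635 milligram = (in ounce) 2.47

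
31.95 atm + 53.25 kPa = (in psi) 477.3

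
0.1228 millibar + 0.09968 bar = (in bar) 0.0998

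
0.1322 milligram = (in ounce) 4.663e-06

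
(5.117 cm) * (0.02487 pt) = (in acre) 1.109e-10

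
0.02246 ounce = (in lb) 0.001404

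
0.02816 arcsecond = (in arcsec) 0.02816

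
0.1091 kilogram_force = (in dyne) 1.07e+05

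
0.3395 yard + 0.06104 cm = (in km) 0.000311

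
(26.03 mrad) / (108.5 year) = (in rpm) 7.265e-11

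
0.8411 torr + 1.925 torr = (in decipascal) 3688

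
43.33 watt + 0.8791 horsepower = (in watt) 698.9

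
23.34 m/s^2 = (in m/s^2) 23.34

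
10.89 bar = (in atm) 10.75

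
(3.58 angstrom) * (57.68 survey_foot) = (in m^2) 6.294e-09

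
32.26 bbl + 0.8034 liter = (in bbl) 32.27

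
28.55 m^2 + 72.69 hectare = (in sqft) 7.825e+06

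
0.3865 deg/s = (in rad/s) 0.006746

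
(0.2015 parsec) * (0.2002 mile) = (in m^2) 2.003e+18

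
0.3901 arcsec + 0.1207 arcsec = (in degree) 0.0001419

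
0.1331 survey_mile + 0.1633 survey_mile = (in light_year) 5.042e-14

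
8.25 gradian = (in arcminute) 445.5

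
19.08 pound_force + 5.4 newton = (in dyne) 9.027e+06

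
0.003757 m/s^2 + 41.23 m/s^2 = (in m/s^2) 41.23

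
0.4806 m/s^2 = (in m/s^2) 0.4806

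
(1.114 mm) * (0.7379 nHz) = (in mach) 2.414e-15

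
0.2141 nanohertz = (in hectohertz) 2.141e-12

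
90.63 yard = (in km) 0.08287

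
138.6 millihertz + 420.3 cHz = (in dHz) 43.42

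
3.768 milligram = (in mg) 3.768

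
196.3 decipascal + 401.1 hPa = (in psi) 5.82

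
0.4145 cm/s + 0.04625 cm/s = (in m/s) 0.004608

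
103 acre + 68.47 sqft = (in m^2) 4.168e+05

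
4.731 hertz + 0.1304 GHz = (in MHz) 130.4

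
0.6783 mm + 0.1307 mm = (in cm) 0.0809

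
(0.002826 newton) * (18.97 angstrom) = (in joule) 5.361e-12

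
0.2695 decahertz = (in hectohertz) 0.02695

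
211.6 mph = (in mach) 0.2778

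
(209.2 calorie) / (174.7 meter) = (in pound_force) 1.126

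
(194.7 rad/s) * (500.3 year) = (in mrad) 3.072e+15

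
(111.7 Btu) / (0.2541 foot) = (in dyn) 1.522e+11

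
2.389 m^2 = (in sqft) 25.71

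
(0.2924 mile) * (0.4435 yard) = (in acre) 0.04716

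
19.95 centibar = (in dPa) 1.995e+05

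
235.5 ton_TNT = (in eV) 6.15e+30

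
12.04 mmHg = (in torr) 12.04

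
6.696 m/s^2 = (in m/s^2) 6.696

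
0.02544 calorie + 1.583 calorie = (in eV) 4.2e+19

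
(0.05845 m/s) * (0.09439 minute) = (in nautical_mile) 0.0001787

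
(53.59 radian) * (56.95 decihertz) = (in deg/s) 1.749e+04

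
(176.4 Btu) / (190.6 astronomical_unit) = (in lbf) 1.467e-09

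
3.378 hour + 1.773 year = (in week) 92.47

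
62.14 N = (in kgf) 6.337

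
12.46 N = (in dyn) 1.246e+06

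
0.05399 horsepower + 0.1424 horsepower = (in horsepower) 0.1964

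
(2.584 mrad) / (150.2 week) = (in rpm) 2.716e-10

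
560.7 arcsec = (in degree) 0.1557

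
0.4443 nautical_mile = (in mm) 8.228e+05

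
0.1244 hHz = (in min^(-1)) 746.4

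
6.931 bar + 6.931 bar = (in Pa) 1.386e+06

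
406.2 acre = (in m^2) 1.644e+06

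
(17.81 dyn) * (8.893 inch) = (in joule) 4.023e-05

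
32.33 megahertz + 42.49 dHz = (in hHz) 3.233e+05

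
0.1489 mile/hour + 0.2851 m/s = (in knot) 0.6836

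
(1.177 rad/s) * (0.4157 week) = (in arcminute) 1.017e+09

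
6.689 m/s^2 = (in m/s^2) 6.689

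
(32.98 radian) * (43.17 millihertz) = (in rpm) 13.6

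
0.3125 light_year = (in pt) 8.381e+18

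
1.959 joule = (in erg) 1.959e+07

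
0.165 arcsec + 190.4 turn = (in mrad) 1.196e+06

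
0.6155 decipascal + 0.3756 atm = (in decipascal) 3.806e+05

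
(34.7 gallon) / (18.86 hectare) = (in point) 0.001974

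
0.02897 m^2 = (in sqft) 0.3118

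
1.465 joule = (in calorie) 0.3501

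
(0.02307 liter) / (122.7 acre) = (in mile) 2.887e-14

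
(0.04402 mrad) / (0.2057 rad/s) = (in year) 6.786e-12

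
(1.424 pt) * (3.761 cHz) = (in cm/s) 0.001889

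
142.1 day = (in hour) 3410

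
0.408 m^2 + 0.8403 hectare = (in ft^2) 9.045e+04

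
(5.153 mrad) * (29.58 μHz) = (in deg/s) 8.733e-06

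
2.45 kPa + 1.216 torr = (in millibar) 26.12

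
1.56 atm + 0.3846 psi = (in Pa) 1.607e+05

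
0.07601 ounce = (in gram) 2.155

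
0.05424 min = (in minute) 0.05424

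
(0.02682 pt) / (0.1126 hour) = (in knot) 4.537e-08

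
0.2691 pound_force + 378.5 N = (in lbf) 85.36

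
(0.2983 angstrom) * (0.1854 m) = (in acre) 1.367e-15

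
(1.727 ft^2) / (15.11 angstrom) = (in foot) 3.484e+08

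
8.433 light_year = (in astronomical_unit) 5.333e+05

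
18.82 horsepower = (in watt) 1.403e+04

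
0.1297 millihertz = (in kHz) 1.297e-07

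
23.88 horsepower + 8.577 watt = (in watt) 1.782e+04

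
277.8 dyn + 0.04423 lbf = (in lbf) 0.04485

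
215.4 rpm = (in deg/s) 1292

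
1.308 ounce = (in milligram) 3.708e+04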